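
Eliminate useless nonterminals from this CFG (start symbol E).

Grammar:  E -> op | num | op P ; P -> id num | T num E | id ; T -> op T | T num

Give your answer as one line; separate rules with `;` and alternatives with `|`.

E -> op | num | op P; P -> id num | id

Generating nonterminals: {E, P}.
Reachable from E after that: {E, P}.
Removed useless symbols: {T} and every production mentioning them.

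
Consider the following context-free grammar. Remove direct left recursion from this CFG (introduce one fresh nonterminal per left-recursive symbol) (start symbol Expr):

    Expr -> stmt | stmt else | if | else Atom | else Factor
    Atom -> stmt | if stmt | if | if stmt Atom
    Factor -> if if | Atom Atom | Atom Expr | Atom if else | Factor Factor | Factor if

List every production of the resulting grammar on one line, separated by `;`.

Expr -> stmt | stmt else | if | else Atom | else Factor; Atom -> stmt | if stmt | if | if stmt Atom; Factor -> if if Factor1 | Atom Atom Factor1 | Atom Expr Factor1 | Atom if else Factor1; Factor1 -> Factor Factor1 | if Factor1 | ε

Left recursion appears on Factor.
For Factor: α = {Factor, if}, β = {if if, Atom Atom, Atom Expr, Atom if else}. Rewrite as Factor → β Factor1 and Factor1 → α Factor1 | ε.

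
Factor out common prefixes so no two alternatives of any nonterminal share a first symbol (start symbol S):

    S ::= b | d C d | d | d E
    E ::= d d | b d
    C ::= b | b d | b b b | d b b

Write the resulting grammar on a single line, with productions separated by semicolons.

S ::= b | d S'; E ::= d d | b d; C ::= d b b | b C'; S' ::= C d | ε | E; C' ::= ε | d | b b

S has alternatives sharing prefix 'd': factor to S → d S' with S' → C d | ε | E.
C has alternatives sharing prefix 'b': factor to C → b C' with C' → ε | d | b b.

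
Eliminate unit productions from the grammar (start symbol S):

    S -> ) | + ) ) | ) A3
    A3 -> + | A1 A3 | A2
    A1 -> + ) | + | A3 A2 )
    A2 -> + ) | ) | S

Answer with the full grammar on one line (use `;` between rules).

S -> ) | + ) ) | ) A3; A3 -> + ) | ) | + ) ) | ) A3 | + | A1 A3; A1 -> + ) | + | A3 A2 ); A2 -> + ) | ) | + ) ) | ) A3

Unit pairs: A2 ⇒* {S}; A3 ⇒* {A2, S}.
For every A with A ⇒* B via unit rules, add B's non-unit alternatives to A; then delete every rule of the form X → Y.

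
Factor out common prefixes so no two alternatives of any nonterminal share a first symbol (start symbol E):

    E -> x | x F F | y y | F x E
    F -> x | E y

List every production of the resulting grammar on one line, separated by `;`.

E has alternatives sharing prefix 'x': factor to E → x E' with E' → ε | F F.

E -> y y | F x E | x E'; F -> x | E y; E' -> ε | F F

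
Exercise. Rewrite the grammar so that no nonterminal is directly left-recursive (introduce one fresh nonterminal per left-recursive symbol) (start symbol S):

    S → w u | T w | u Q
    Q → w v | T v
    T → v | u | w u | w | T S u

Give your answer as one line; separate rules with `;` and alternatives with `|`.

Left recursion appears on T.
For T: α = {S u}, β = {v, u, w u, w}. Rewrite as T → β T' and T' → α T' | ε.

S → w u | T w | u Q; Q → w v | T v; T → v T' | u T' | w u T' | w T'; T' → S u T' | ε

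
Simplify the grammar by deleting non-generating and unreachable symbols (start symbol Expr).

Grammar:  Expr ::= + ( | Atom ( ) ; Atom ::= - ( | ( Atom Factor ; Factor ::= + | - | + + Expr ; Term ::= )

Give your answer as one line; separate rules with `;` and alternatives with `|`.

Generating nonterminals: {Atom, Expr, Factor, Term}.
Reachable from Expr after that: {Atom, Expr, Factor}.
Removed useless symbols: {Term} and every production mentioning them.

Expr ::= + ( | Atom ( ); Atom ::= - ( | ( Atom Factor; Factor ::= + | - | + + Expr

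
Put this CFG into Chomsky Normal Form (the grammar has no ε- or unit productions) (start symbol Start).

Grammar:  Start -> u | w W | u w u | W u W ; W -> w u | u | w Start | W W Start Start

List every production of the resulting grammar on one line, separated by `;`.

Introduce a nonterminal for each terminal appearing in a rule of length ≥ 2: X1 → w, X2 → u.
Binarize each right-hand side of length ≥ 3 by chaining fresh nonterminals (Y1, Y2, …): affected rules were Start → X2 X1 X2; Start → W X2 W; W → W W Start Start.

Start -> u | X1 W | X2 Y1 | W Y2; W -> X1 X2 | u | X1 Start | W Y3; X1 -> w; X2 -> u; Y1 -> X1 X2; Y2 -> X2 W; Y3 -> W Y4; Y4 -> Start Start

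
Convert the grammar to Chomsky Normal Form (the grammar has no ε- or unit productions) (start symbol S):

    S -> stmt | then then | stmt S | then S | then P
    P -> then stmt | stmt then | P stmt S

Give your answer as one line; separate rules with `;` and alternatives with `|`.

S -> stmt | X1 X1 | X2 S | X1 S | X1 P; P -> X1 X2 | X2 X1 | P Y1; X1 -> then; X2 -> stmt; Y1 -> X2 S

Introduce a nonterminal for each terminal appearing in a rule of length ≥ 2: X1 → then, X2 → stmt.
Binarize each right-hand side of length ≥ 3 by chaining fresh nonterminals (Y1, Y2, …): affected rules were P → P X2 S.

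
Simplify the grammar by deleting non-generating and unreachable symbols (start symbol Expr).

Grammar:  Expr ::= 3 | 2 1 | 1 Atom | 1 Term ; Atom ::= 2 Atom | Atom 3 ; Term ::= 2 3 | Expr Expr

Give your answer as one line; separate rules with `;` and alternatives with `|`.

Generating nonterminals: {Expr, Term}.
Reachable from Expr after that: {Expr, Term}.
Removed useless symbols: {Atom} and every production mentioning them.

Expr ::= 3 | 2 1 | 1 Term; Term ::= 2 3 | Expr Expr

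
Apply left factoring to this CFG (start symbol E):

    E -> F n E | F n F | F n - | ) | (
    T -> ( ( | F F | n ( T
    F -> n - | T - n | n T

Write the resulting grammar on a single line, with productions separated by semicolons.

E has alternatives sharing prefix 'F n': factor to E → F n E' with E' → E | F | -.
F has alternatives sharing prefix 'n': factor to F → n F' with F' → - | T.

E -> ) | ( | F n E'; T -> ( ( | F F | n ( T; F -> T - n | n F'; E' -> E | F | -; F' -> - | T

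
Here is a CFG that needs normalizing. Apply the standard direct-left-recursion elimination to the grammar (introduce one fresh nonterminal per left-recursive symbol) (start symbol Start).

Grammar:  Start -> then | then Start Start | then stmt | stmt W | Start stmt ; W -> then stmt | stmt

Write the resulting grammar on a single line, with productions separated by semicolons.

Left recursion appears on Start.
For Start: α = {stmt}, β = {then, then Start Start, then stmt, stmt W}. Rewrite as Start → β Start1 and Start1 → α Start1 | ε.

Start -> then Start1 | then Start Start Start1 | then stmt Start1 | stmt W Start1; W -> then stmt | stmt; Start1 -> stmt Start1 | ε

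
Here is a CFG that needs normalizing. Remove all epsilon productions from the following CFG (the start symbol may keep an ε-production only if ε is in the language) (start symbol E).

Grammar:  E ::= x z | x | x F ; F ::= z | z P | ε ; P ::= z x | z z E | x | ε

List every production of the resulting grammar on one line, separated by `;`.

Nullable set = {F, P}.
ε ∉ L(G), so no ε-production is kept.

E ::= x z | x | x F; F ::= z | z P; P ::= z x | z z E | x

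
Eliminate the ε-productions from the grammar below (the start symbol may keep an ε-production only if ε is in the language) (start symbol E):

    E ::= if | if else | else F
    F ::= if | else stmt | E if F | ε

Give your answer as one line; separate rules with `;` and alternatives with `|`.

E ::= if | if else | else F | else; F ::= if | else stmt | E if F | E if

Nullable nonterminals: {F}.
ε ∉ L(G), so no ε-production is kept.
Add the nullable-subset variants: E → else F gives else F | else. F → E if F gives E if F | E if.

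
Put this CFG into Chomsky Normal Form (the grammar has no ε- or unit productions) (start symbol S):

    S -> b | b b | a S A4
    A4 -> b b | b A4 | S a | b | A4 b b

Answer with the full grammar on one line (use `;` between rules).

S -> b | X1 X1 | X2 Y1; A4 -> X1 X1 | X1 A4 | S X2 | b | A4 Y2; X1 -> b; X2 -> a; Y1 -> S A4; Y2 -> X1 X1

Introduce a nonterminal for each terminal appearing in a rule of length ≥ 2: X1 → b, X2 → a.
Binarize each right-hand side of length ≥ 3 by chaining fresh nonterminals (Y1, Y2, …): affected rules were S → X2 S A4; A4 → A4 X1 X1.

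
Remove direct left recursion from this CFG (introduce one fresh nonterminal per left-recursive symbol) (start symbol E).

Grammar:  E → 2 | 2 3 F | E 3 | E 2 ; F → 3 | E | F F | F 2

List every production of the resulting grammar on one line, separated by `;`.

Directly left-recursive nonterminals: E, F.
For E: α = {3, 2}, β = {2, 2 3 F}. Rewrite as E → β E' and E' → α E' | ε.
For F: α = {F, 2}, β = {3, E}. Rewrite as F → β F' and F' → α F' | ε.

E → 2 E' | 2 3 F E'; F → 3 F' | E F'; E' → 3 E' | 2 E' | ε; F' → F F' | 2 F' | ε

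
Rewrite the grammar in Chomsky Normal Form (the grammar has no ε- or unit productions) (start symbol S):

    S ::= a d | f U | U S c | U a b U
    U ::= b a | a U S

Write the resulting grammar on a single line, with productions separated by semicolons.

S ::= X1 X2 | X3 U | U Y1 | U Y2; U ::= X5 X1 | X1 Y4; X1 ::= a; X2 ::= d; X3 ::= f; X4 ::= c; X5 ::= b; Y1 ::= S X4; Y2 ::= X1 Y3; Y3 ::= X5 U; Y4 ::= U S

Introduce a nonterminal for each terminal appearing in a rule of length ≥ 2: X1 → a, X2 → d, X3 → f, X4 → c, X5 → b.
Binarize each right-hand side of length ≥ 3 by chaining fresh nonterminals (Y1, Y2, …): affected rules were S → U S X4; S → U X1 X5 U; U → X1 U S.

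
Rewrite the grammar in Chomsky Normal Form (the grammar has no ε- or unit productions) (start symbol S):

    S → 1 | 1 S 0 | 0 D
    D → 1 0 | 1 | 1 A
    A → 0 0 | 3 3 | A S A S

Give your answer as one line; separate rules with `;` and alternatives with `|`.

S → 1 | X1 Y1 | X2 D; D → X1 X2 | 1 | X1 A; A → X2 X2 | X3 X3 | A Y2; X1 → 1; X2 → 0; X3 → 3; Y1 → S X2; Y2 → S Y3; Y3 → A S

Introduce a nonterminal for each terminal appearing in a rule of length ≥ 2: X1 → 1, X2 → 0, X3 → 3.
Binarize each right-hand side of length ≥ 3 by chaining fresh nonterminals (Y1, Y2, …): affected rules were S → X1 S X2; A → A S A S.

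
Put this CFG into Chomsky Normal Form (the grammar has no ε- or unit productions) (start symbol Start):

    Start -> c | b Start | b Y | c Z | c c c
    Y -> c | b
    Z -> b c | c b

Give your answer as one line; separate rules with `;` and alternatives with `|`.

Start -> c | X1 Start | X1 Y | X2 Z | X2 Y1; Y -> c | b; Z -> X1 X2 | X2 X1; X1 -> b; X2 -> c; Y1 -> X2 X2

Introduce a nonterminal for each terminal appearing in a rule of length ≥ 2: X1 → b, X2 → c.
Binarize each right-hand side of length ≥ 3 by chaining fresh nonterminals (Y1, Y2, …): affected rules were Start → X2 X2 X2.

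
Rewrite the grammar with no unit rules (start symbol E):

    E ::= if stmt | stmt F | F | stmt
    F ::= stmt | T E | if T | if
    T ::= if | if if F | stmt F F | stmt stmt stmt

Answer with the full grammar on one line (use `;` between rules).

Unit pairs: E ⇒* {F}.
For every A with A ⇒* B via unit rules, add B's non-unit alternatives to A; then delete every rule of the form X → Y.

E ::= if stmt | stmt F | stmt | T E | if T | if; F ::= stmt | T E | if T | if; T ::= if | if if F | stmt F F | stmt stmt stmt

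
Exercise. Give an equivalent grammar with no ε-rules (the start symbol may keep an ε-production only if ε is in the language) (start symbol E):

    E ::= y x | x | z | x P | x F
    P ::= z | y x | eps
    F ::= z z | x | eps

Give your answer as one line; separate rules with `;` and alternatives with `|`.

E ::= y x | x | z | x P | x F; P ::= z | y x; F ::= z z | x

The nullable symbols are {F, P}.
ε ∉ L(G), so no ε-production is kept.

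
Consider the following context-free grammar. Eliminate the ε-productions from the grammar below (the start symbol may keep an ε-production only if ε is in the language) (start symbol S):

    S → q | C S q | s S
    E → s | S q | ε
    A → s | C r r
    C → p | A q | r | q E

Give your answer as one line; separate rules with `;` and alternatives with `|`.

The nullable symbols are {E}.
ε ∉ L(G), so no ε-production is kept.
Expand every rule over subsets of its nullable positions: C → q E gives q E | q.

S → q | C S q | s S; E → s | S q; A → s | C r r; C → p | A q | r | q E | q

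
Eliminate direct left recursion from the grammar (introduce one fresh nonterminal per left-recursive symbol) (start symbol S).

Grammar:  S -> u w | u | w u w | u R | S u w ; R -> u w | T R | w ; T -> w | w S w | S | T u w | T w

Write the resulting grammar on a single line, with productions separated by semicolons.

Left recursion appears on S, T.
For S: α = {u w}, β = {u w, u, w u w, u R}. Rewrite as S → β S' and S' → α S' | ε.
For T: α = {u w, w}, β = {w, w S w, S}. Rewrite as T → β T' and T' → α T' | ε.

S -> u w S' | u S' | w u w S' | u R S'; R -> u w | T R | w; T -> w T' | w S w T' | S T'; S' -> u w S' | eps; T' -> u w T' | w T' | eps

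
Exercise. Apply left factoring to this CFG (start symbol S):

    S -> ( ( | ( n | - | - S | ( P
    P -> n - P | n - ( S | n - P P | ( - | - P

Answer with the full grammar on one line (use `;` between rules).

S has alternatives sharing prefix '(': factor to S → ( S' with S' → ( | n | P.
S has alternatives sharing prefix '-': factor to S → - S'' with S'' → ε | S.
P has alternatives sharing prefix 'n -': factor to P → n - P' with P' → P | ( S | P P.
P' has alternatives sharing prefix 'P': factor to P' → P P'' with P'' → ε | P.

S -> ( S' | - S''; P -> ( - | - P | n - P'; S' -> ( | n | P; S'' -> ε | S; P' -> ( S | P P''; P'' -> ε | P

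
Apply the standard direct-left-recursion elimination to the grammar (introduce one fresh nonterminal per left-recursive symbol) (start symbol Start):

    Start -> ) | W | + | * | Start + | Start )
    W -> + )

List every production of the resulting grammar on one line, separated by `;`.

Start -> ) Start1 | W Start1 | + Start1 | * Start1; W -> + ); Start1 -> + Start1 | ) Start1 | ε

Left recursion appears on Start.
For Start: α = {+, )}, β = {), W, +, *}. Rewrite as Start → β Start1 and Start1 → α Start1 | ε.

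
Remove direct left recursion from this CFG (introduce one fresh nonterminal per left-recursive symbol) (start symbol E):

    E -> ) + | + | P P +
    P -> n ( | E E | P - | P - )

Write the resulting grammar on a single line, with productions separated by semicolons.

Left recursion appears on P.
For P: α = {-, - )}, β = {n (, E E}. Rewrite as P → β P' and P' → α P' | ε.

E -> ) + | + | P P +; P -> n ( P' | E E P'; P' -> - P' | - ) P' | ε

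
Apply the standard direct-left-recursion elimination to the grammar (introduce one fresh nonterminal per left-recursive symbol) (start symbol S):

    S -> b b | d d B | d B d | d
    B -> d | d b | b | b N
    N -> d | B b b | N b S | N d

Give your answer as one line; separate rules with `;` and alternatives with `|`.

Left recursion appears on N.
For N: α = {b S, d}, β = {d, B b b}. Rewrite as N → β N' and N' → α N' | ε.

S -> b b | d d B | d B d | d; B -> d | d b | b | b N; N -> d N' | B b b N'; N' -> b S N' | d N' | ε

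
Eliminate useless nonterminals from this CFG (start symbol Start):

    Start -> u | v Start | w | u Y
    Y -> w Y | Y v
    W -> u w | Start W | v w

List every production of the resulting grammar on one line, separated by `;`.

Start -> u | v Start | w

Generating nonterminals: {Start, W}.
Reachable from Start after that: {Start}.
Removed useless symbols: {W, Y} and every production mentioning them.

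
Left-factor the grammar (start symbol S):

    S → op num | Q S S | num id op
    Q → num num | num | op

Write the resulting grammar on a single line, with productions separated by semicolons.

S → op num | Q S S | num id op; Q → op | num Q'; Q' → num | eps

Q has alternatives sharing prefix 'num': factor to Q → num Q' with Q' → num | ε.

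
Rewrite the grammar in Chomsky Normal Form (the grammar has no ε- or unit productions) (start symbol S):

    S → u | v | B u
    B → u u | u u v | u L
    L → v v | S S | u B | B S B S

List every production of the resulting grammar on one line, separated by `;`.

S → u | v | B X1; B → X1 X1 | X1 Y1 | X1 L; L → X2 X2 | S S | X1 B | B Y2; X1 → u; X2 → v; Y1 → X1 X2; Y2 → S Y3; Y3 → B S

Introduce a nonterminal for each terminal appearing in a rule of length ≥ 2: X1 → u, X2 → v.
Binarize each right-hand side of length ≥ 3 by chaining fresh nonterminals (Y1, Y2, …): affected rules were B → X1 X1 X2; L → B S B S.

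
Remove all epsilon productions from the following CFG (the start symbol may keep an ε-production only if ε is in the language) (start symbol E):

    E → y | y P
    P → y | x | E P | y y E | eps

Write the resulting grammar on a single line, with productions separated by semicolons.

E → y | y P; P → y | x | E P | E | y y E

The nullable symbols are {P}.
ε ∉ L(G), so no ε-production is kept.
Add the nullable-subset variants: P → E P gives E P | E.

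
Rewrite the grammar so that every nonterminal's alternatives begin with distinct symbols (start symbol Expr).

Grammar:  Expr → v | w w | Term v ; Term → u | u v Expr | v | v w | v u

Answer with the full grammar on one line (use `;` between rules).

Expr → v | w w | Term v; Term → v Term1 | u Term2; Term1 → ε | w | u; Term2 → ε | v Expr

Term has alternatives sharing prefix 'v': factor to Term → v Term1 with Term1 → ε | w | u.
Term has alternatives sharing prefix 'u': factor to Term → u Term2 with Term2 → ε | v Expr.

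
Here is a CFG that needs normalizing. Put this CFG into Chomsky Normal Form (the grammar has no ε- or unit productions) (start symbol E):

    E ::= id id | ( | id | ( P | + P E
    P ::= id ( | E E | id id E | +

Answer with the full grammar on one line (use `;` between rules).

E ::= X1 X1 | ( | id | X2 P | X3 Y1; P ::= X1 X2 | E E | X1 Y2 | +; X1 ::= id; X2 ::= (; X3 ::= +; Y1 ::= P E; Y2 ::= X1 E

Introduce a nonterminal for each terminal appearing in a rule of length ≥ 2: X1 → id, X2 → (, X3 → +.
Binarize each right-hand side of length ≥ 3 by chaining fresh nonterminals (Y1, Y2, …): affected rules were E → X3 P E; P → X1 X1 E.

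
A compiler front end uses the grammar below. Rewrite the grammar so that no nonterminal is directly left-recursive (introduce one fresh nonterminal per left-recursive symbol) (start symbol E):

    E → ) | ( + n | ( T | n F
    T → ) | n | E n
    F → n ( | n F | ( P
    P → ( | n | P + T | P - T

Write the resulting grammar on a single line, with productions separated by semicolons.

E → ) | ( + n | ( T | n F; T → ) | n | E n; F → n ( | n F | ( P; P → ( P' | n P'; P' → + T P' | - T P' | ε

Directly left-recursive nonterminal: P.
For P: α = {+ T, - T}, β = {(, n}. Rewrite as P → β P' and P' → α P' | ε.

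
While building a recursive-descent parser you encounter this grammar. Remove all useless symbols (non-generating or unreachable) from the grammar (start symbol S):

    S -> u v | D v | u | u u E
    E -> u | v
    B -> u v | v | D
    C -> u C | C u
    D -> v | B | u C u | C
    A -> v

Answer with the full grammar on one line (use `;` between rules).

Generating nonterminals: {A, B, D, E, S}.
Reachable from S after that: {B, D, E, S}.
Removed useless symbols: {A, C} and every production mentioning them.

S -> u v | D v | u | u u E; E -> u | v; B -> u v | v | D; D -> v | B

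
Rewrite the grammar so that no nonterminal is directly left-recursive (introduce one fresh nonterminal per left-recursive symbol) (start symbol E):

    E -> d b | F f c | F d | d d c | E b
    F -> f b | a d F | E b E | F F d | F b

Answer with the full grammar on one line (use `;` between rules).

E -> d b E' | F f c E' | F d E' | d d c E'; F -> f b F' | a d F F' | E b E F'; E' -> b E' | ε; F' -> F d F' | b F' | ε

Directly left-recursive nonterminals: E, F.
For E: α = {b}, β = {d b, F f c, F d, d d c}. Rewrite as E → β E' and E' → α E' | ε.
For F: α = {F d, b}, β = {f b, a d F, E b E}. Rewrite as F → β F' and F' → α F' | ε.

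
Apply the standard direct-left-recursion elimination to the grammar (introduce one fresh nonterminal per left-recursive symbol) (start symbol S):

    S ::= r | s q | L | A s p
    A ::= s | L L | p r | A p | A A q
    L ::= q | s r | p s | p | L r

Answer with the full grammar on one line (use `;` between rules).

Directly left-recursive nonterminals: A, L.
For A: α = {p, A q}, β = {s, L L, p r}. Rewrite as A → β A' and A' → α A' | ε.
For L: α = {r}, β = {q, s r, p s, p}. Rewrite as L → β L' and L' → α L' | ε.

S ::= r | s q | L | A s p; A ::= s A' | L L A' | p r A'; L ::= q L' | s r L' | p s L' | p L'; A' ::= p A' | A q A' | ε; L' ::= r L' | ε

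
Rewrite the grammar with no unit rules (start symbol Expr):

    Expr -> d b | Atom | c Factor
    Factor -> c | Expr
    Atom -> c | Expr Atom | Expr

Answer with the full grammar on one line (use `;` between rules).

Unit pairs: Atom ⇒* {Expr}; Expr ⇒* {Atom}; Factor ⇒* {Atom, Expr}.
Replace each nonterminal's rules with the union of the non-unit rules of every nonterminal it unit-derives.

Expr -> c | Expr Atom | d b | c Factor; Factor -> c | Expr Atom | d b | c Factor; Atom -> c | Expr Atom | d b | c Factor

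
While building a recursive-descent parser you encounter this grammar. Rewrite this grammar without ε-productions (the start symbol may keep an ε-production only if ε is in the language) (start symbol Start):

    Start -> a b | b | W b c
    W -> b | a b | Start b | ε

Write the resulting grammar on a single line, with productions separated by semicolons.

Start -> a b | b | W b c | b c; W -> b | a b | Start b

The nullable symbols are {W}.
ε ∉ L(G), so no ε-production is kept.
Add the nullable-subset variants: Start → W b c gives W b c | b c.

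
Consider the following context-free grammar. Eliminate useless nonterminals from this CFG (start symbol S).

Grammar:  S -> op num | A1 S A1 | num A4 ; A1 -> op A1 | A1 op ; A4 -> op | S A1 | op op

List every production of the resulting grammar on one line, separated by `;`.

Generating nonterminals: {A4, S}.
Reachable from S after that: {A4, S}.
Removed useless symbols: {A1} and every production mentioning them.

S -> op num | num A4; A4 -> op | op op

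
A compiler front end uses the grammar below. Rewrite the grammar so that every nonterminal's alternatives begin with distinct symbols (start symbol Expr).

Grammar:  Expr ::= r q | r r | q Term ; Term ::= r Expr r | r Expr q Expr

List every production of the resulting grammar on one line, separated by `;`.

Expr ::= q Term | r Expr1; Term ::= r Expr Term1; Expr1 ::= q | r; Term1 ::= r | q Expr

Expr has alternatives sharing prefix 'r': factor to Expr → r Expr1 with Expr1 → q | r.
Term has alternatives sharing prefix 'r Expr': factor to Term → r Expr Term1 with Term1 → r | q Expr.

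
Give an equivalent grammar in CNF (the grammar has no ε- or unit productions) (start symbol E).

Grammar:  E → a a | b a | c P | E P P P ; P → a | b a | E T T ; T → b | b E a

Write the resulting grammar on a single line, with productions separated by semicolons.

E → X1 X1 | X2 X1 | X3 P | E Y1; P → a | X2 X1 | E Y3; T → b | X2 Y4; X1 → a; X2 → b; X3 → c; Y1 → P Y2; Y2 → P P; Y3 → T T; Y4 → E X1

Introduce a nonterminal for each terminal appearing in a rule of length ≥ 2: X1 → a, X2 → b, X3 → c.
Binarize each right-hand side of length ≥ 3 by chaining fresh nonterminals (Y1, Y2, …): affected rules were E → E P P P; P → E T T; T → X2 E X1.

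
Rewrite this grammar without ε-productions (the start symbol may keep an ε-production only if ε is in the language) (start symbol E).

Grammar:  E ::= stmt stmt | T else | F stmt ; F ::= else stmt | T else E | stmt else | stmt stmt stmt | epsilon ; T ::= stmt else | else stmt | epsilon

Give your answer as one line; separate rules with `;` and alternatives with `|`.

E ::= stmt stmt | T else | else | F stmt | stmt; F ::= else stmt | T else E | else E | stmt else | stmt stmt stmt; T ::= stmt else | else stmt

Nullable set = {F, T}.
ε ∉ L(G), so no ε-production is kept.
Add the nullable-subset variants: E → T else gives T else | else. E → F stmt gives F stmt | stmt. F → T else E gives T else E | else E.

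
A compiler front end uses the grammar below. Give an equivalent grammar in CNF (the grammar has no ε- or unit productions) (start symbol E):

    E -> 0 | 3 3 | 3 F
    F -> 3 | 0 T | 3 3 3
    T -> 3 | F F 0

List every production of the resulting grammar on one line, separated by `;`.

E -> 0 | X1 X1 | X1 F; F -> 3 | X2 T | X1 Y1; T -> 3 | F Y2; X1 -> 3; X2 -> 0; Y1 -> X1 X1; Y2 -> F X2

Introduce a nonterminal for each terminal appearing in a rule of length ≥ 2: X1 → 3, X2 → 0.
Binarize each right-hand side of length ≥ 3 by chaining fresh nonterminals (Y1, Y2, …): affected rules were F → X1 X1 X1; T → F F X2.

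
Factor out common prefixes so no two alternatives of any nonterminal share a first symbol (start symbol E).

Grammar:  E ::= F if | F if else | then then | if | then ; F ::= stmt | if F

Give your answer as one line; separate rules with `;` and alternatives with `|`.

E ::= if | F if E' | then E''; F ::= stmt | if F; E' ::= ε | else; E'' ::= then | ε

E has alternatives sharing prefix 'F if': factor to E → F if E' with E' → ε | else.
E has alternatives sharing prefix 'then': factor to E → then E'' with E'' → then | ε.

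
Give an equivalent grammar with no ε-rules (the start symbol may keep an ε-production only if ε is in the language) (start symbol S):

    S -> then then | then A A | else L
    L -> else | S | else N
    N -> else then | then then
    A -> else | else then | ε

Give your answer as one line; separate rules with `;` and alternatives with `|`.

The nullable symbols are {A}.
ε ∉ L(G), so no ε-production is kept.
Add the nullable-subset variants: S → then A A gives then A A | then A | then.

S -> then then | then A A | then A | then | else L; L -> else | S | else N; N -> else then | then then; A -> else | else then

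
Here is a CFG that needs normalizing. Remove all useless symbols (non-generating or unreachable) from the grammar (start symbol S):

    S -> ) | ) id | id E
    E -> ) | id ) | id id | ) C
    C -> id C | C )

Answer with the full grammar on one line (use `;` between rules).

Generating nonterminals: {E, S}.
Reachable from S after that: {E, S}.
Removed useless symbols: {C} and every production mentioning them.

S -> ) | ) id | id E; E -> ) | id ) | id id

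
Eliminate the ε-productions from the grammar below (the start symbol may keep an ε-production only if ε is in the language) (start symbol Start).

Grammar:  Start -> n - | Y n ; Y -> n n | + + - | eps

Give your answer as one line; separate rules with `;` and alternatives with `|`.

Nullable nonterminals: {Y}.
ε ∉ L(G), so no ε-production is kept.
Expand every rule over subsets of its nullable positions: Start → Y n gives Y n | n.

Start -> n - | Y n | n; Y -> n n | + + -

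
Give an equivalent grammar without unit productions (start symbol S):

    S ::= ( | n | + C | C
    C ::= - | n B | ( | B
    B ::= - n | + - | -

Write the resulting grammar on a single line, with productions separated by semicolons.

S ::= - n | + - | - | n B | ( | n | + C; C ::= - n | + - | - | n B | (; B ::= - n | + - | -

Unit pairs: C ⇒* {B}; S ⇒* {B, C}.
For each unit pair (A, B), copy every non-unit production of B to A, then drop all unit productions.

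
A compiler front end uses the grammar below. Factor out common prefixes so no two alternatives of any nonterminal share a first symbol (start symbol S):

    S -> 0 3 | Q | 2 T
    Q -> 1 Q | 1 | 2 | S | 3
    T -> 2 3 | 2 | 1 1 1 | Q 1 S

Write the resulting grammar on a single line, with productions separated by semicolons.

Q has alternatives sharing prefix '1': factor to Q → 1 Q' with Q' → Q | ε.
T has alternatives sharing prefix '2': factor to T → 2 T' with T' → 3 | ε.

S -> 0 3 | Q | 2 T; Q -> 2 | S | 3 | 1 Q'; T -> 1 1 1 | Q 1 S | 2 T'; Q' -> Q | eps; T' -> 3 | eps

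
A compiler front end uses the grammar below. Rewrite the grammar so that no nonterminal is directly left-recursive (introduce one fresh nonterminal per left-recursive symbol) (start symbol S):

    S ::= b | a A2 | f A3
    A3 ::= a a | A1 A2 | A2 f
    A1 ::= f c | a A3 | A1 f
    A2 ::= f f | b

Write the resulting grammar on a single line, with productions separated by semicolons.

Directly left-recursive nonterminal: A1.
For A1: α = {f}, β = {f c, a A3}. Rewrite as A1 → β A1' and A1' → α A1' | ε.

S ::= b | a A2 | f A3; A3 ::= a a | A1 A2 | A2 f; A1 ::= f c A1' | a A3 A1'; A2 ::= f f | b; A1' ::= f A1' | epsilon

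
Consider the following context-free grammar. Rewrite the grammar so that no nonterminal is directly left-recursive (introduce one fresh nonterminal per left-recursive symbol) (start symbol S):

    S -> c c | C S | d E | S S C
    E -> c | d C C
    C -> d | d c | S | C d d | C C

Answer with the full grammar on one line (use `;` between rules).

S, C are directly left-recursive.
For S: α = {S C}, β = {c c, C S, d E}. Rewrite as S → β S' and S' → α S' | ε.
For C: α = {d d, C}, β = {d, d c, S}. Rewrite as C → β C' and C' → α C' | ε.

S -> c c S' | C S S' | d E S'; E -> c | d C C; C -> d C' | d c C' | S C'; S' -> S C S' | ε; C' -> d d C' | C C' | ε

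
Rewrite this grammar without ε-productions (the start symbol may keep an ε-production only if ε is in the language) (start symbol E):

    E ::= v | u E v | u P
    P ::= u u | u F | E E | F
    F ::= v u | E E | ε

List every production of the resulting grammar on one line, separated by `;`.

E ::= v | u E v | u P | u; P ::= u u | u F | u | E E | F; F ::= v u | E E

The nullable symbols are {F, P}.
ε ∉ L(G), so no ε-production is kept.
Add the nullable-subset variants: E → u P gives u P | u. P → u F gives u F | u.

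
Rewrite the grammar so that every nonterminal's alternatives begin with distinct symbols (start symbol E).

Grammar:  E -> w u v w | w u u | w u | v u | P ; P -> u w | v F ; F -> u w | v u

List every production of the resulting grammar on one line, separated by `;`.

E has alternatives sharing prefix 'w u': factor to E → w u E' with E' → v w | u | ε.

E -> v u | P | w u E'; P -> u w | v F; F -> u w | v u; E' -> v w | u | ε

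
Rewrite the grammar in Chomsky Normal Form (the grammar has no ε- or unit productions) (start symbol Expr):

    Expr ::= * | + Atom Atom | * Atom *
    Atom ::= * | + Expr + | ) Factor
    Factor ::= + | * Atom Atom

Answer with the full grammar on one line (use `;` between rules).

Introduce a nonterminal for each terminal appearing in a rule of length ≥ 2: X1 → +, X2 → *, X3 → ).
Binarize each right-hand side of length ≥ 3 by chaining fresh nonterminals (Y1, Y2, …): affected rules were Expr → X1 Atom Atom; Expr → X2 Atom X2; Atom → X1 Expr X1; Factor → X2 Atom Atom.

Expr ::= * | X1 Y1 | X2 Y2; Atom ::= * | X1 Y3 | X3 Factor; Factor ::= + | X2 Y4; X1 ::= +; X2 ::= *; X3 ::= ); Y1 ::= Atom Atom; Y2 ::= Atom X2; Y3 ::= Expr X1; Y4 ::= Atom Atom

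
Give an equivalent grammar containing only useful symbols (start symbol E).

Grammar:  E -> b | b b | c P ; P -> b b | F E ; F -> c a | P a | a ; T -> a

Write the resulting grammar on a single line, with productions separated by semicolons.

Generating nonterminals: {E, F, P, T}.
Reachable from E after that: {E, F, P}.
Removed useless symbols: {T} and every production mentioning them.

E -> b | b b | c P; P -> b b | F E; F -> c a | P a | a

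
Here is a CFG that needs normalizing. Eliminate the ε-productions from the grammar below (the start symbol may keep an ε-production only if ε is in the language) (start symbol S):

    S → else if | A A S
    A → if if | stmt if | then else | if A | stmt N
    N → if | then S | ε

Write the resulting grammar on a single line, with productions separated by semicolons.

The nullable symbols are {N}.
ε ∉ L(G), so no ε-production is kept.
For each production, add variants omitting each subset of nullable occurrences: A → stmt N gives stmt N | stmt.

S → else if | A A S; A → if if | stmt if | then else | if A | stmt N | stmt; N → if | then S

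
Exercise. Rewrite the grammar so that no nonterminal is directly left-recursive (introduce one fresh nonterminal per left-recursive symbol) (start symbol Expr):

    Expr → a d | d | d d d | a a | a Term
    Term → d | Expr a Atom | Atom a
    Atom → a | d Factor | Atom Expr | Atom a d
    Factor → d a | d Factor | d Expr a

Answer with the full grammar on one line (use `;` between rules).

Atom is directly left-recursive.
For Atom: α = {Expr, a d}, β = {a, d Factor}. Rewrite as Atom → β Atom1 and Atom1 → α Atom1 | ε.

Expr → a d | d | d d d | a a | a Term; Term → d | Expr a Atom | Atom a; Atom → a Atom1 | d Factor Atom1; Factor → d a | d Factor | d Expr a; Atom1 → Expr Atom1 | a d Atom1 | ε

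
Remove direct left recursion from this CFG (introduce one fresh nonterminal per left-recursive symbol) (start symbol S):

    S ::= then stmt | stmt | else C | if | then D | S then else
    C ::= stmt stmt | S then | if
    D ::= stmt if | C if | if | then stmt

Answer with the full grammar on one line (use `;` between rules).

S ::= then stmt S' | stmt S' | else C S' | if S' | then D S'; C ::= stmt stmt | S then | if; D ::= stmt if | C if | if | then stmt; S' ::= then else S' | ε

Directly left-recursive nonterminal: S.
For S: α = {then else}, β = {then stmt, stmt, else C, if, then D}. Rewrite as S → β S' and S' → α S' | ε.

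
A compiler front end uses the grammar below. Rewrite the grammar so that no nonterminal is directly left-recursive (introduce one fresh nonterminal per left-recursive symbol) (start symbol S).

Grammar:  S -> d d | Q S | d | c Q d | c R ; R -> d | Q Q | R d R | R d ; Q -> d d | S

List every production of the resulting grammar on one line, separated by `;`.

S -> d d | Q S | d | c Q d | c R; R -> d R' | Q Q R'; Q -> d d | S; R' -> d R R' | d R' | eps

R is directly left-recursive.
For R: α = {d R, d}, β = {d, Q Q}. Rewrite as R → β R' and R' → α R' | ε.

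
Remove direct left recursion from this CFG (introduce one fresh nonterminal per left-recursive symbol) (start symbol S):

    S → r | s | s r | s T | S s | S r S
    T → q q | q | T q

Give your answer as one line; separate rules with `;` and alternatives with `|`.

Directly left-recursive nonterminals: S, T.
For S: α = {s, r S}, β = {r, s, s r, s T}. Rewrite as S → β S' and S' → α S' | ε.
For T: α = {q}, β = {q q, q}. Rewrite as T → β T' and T' → α T' | ε.

S → r S' | s S' | s r S' | s T S'; T → q q T' | q T'; S' → s S' | r S S' | eps; T' → q T' | eps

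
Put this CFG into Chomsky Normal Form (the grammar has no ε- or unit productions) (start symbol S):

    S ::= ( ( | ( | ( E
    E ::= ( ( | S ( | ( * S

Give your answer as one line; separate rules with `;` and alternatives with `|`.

S ::= X1 X1 | ( | X1 E; E ::= X1 X1 | S X1 | X1 Y1; X1 ::= (; X2 ::= *; Y1 ::= X2 S

Introduce a nonterminal for each terminal appearing in a rule of length ≥ 2: X1 → (, X2 → *.
Binarize each right-hand side of length ≥ 3 by chaining fresh nonterminals (Y1, Y2, …): affected rules were E → X1 X2 S.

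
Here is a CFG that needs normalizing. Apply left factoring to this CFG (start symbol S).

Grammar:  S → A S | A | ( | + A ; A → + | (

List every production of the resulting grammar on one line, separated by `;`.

S has alternatives sharing prefix 'A': factor to S → A S' with S' → S | ε.

S → ( | + A | A S'; A → + | (; S' → S | ε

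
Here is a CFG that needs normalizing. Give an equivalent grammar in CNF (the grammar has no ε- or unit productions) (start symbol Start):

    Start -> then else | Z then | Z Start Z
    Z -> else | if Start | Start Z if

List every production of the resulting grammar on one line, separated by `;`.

Start -> X1 X2 | Z X1 | Z Y1; Z -> else | X3 Start | Start Y2; X1 -> then; X2 -> else; X3 -> if; Y1 -> Start Z; Y2 -> Z X3

Introduce a nonterminal for each terminal appearing in a rule of length ≥ 2: X1 → then, X2 → else, X3 → if.
Binarize each right-hand side of length ≥ 3 by chaining fresh nonterminals (Y1, Y2, …): affected rules were Start → Z Start Z; Z → Start Z X3.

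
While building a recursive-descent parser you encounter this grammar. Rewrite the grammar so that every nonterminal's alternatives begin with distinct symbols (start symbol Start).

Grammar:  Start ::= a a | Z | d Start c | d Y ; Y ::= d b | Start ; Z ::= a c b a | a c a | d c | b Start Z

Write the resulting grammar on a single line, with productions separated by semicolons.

Start has alternatives sharing prefix 'd': factor to Start → d Start1 with Start1 → Start c | Y.
Z has alternatives sharing prefix 'a c': factor to Z → a c Z1 with Z1 → b a | a.

Start ::= a a | Z | d Start1; Y ::= d b | Start; Z ::= d c | b Start Z | a c Z1; Start1 ::= Start c | Y; Z1 ::= b a | a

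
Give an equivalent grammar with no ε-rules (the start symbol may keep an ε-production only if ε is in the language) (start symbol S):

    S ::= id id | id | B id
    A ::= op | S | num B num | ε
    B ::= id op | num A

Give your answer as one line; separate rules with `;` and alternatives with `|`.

Nullable set = {A}.
ε ∉ L(G), so no ε-production is kept.
For each production, add variants omitting each subset of nullable occurrences: B → num A gives num A | num.

S ::= id id | id | B id; A ::= op | S | num B num; B ::= id op | num A | num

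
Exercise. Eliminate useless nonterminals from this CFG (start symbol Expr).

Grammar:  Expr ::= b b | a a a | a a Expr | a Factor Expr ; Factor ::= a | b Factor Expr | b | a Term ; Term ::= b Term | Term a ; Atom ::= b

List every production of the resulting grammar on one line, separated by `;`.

Expr ::= b b | a a a | a a Expr | a Factor Expr; Factor ::= a | b Factor Expr | b

Generating nonterminals: {Atom, Expr, Factor}.
Reachable from Expr after that: {Expr, Factor}.
Removed useless symbols: {Atom, Term} and every production mentioning them.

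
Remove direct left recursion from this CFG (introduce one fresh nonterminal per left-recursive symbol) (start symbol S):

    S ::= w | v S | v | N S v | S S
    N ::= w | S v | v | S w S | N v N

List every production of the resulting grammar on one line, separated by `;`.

S ::= w S' | v S S' | v S' | N S v S'; N ::= w N' | S v N' | v N' | S w S N'; S' ::= S S' | ε; N' ::= v N N' | ε

Directly left-recursive nonterminals: S, N.
For S: α = {S}, β = {w, v S, v, N S v}. Rewrite as S → β S' and S' → α S' | ε.
For N: α = {v N}, β = {w, S v, v, S w S}. Rewrite as N → β N' and N' → α N' | ε.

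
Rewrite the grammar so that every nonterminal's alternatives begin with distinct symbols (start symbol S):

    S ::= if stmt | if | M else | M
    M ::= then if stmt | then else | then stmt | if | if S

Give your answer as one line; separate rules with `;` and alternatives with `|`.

S ::= if S' | M S''; M ::= then M' | if M''; S' ::= stmt | ε; S'' ::= else | ε; M' ::= if stmt | else | stmt; M'' ::= ε | S

S has alternatives sharing prefix 'if': factor to S → if S' with S' → stmt | ε.
S has alternatives sharing prefix 'M': factor to S → M S'' with S'' → else | ε.
M has alternatives sharing prefix 'then': factor to M → then M' with M' → if stmt | else | stmt.
M has alternatives sharing prefix 'if': factor to M → if M'' with M'' → ε | S.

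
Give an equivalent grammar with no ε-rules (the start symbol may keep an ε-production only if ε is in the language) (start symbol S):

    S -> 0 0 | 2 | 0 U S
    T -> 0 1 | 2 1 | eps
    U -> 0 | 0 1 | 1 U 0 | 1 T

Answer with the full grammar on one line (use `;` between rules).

Nullable nonterminals: {T}.
ε ∉ L(G), so no ε-production is kept.
Expand every rule over subsets of its nullable positions: U → 1 T gives 1 T | 1.

S -> 0 0 | 2 | 0 U S; T -> 0 1 | 2 1; U -> 0 | 0 1 | 1 U 0 | 1 T | 1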